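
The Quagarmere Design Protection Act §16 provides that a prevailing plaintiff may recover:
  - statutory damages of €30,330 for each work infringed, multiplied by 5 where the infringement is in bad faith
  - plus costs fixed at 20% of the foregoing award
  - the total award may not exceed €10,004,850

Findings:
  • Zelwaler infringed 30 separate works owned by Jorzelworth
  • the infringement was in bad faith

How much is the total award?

Statutory damages: 30 × €30,330 = €909,900
Multiplied by 5: 5 × €909,900 = €4,549,500
Costs: 20% of €4,549,500 = €909,900
Award plus costs: €4,549,500 + €909,900 = €5,459,400
Cap at €10,004,850: €5,459,400 is within the cap, no reduction.

€5,459,400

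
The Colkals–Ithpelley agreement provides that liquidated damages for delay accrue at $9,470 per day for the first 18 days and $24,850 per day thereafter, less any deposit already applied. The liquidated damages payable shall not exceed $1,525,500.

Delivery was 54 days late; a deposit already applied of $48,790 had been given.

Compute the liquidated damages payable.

First 18 days: 18 × $9,470 = $170,460
Remaining days: (54 − 18) × $24,850 = $894,600
Accrued per-day damages: $170,460 + $894,600 = $1,065,060
Less deposit already applied: $1,065,060 − $48,790 = $1,016,270
Cap at $1,525,500: $1,016,270 is within the cap, no reduction.

$1,016,270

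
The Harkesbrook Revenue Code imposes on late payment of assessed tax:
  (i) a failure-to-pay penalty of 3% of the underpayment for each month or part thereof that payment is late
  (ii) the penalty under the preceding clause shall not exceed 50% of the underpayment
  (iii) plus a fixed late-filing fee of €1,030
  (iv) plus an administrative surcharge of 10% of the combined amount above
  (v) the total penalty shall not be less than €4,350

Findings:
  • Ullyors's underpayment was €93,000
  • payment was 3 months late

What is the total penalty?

€10,340

Accrued rate: 3% × 3 = 9%, capped at 50% → 9%
Failure-to-pay penalty: 9% of €93,000 = €8,370
Penalty before surcharge: €8,370 + €1,030 = €9,400
Administrative surcharge: 10% of €9,400 = €940
Total penalty: €9,400 + €940 = €10,340
Minimum €4,350: €10,340 meets the minimum, no increase.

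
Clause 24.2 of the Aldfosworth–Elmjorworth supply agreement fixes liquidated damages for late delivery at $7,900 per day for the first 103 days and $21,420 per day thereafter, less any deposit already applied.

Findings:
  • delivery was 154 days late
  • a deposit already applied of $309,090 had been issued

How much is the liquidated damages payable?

First 103 days: 103 × $7,900 = $813,700
Remaining days: (154 − 103) × $21,420 = $1,092,420
Accrued per-day damages: $813,700 + $1,092,420 = $1,906,120
Less deposit already applied: $1,906,120 − $309,090 = $1,597,030

Liquidated damages: $1,597,030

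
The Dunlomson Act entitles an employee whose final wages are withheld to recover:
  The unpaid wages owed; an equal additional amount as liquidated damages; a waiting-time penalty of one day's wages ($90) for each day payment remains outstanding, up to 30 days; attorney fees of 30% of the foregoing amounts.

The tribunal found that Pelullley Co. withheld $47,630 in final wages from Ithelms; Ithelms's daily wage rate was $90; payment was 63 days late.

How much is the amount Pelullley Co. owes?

Liquidated damages (equal amount): $47,630
Penalty days: min(63, 30) = 30
Waiting-time penalty: 30 × $90 = $2,700
Subtotal: $47,630 + $47,630 + $2,700 = $97,960
Attorney fees: 30% of $97,960 = $29,388
Total award: $97,960 + $29,388 = $127,348

$127,348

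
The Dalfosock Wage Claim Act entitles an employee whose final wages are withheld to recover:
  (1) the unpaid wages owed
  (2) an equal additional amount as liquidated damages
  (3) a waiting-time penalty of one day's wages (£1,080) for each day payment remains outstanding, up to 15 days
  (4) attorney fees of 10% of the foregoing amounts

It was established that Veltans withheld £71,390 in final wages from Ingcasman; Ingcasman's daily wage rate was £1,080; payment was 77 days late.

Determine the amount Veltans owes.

Liquidated damages (equal amount): £71,390
Penalty days: min(77, 15) = 15
Waiting-time penalty: 15 × £1,080 = £16,200
Subtotal: £71,390 + £71,390 + £16,200 = £158,980
Attorney fees: 10% of £158,980 = £15,898
Total award: £158,980 + £15,898 = £174,878

£174,878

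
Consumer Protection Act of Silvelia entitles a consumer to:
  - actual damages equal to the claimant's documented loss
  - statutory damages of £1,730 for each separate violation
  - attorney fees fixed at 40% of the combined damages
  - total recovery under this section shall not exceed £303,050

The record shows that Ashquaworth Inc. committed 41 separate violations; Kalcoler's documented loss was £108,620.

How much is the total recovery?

£251,370

Statutory damages: 41 × £1,730 = £70,930
Combined damages: £108,620 + £70,930 = £179,550
Attorney fees: 40% of £179,550 = £71,820
Total before cap: £179,550 + £71,820 = £251,370
Cap at £303,050: £251,370 is within the cap, no reduction.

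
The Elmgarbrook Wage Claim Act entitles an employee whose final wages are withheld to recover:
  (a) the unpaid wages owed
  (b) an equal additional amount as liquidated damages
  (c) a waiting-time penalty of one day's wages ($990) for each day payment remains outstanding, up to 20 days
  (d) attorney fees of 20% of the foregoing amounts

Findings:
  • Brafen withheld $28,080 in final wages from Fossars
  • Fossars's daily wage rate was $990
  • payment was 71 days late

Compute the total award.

$91,152

Liquidated damages (equal amount): $28,080
Penalty days: min(71, 20) = 20
Waiting-time penalty: 20 × $990 = $19,800
Subtotal: $28,080 + $28,080 + $19,800 = $75,960
Attorney fees: 20% of $75,960 = $15,192
Total award: $75,960 + $15,192 = $91,152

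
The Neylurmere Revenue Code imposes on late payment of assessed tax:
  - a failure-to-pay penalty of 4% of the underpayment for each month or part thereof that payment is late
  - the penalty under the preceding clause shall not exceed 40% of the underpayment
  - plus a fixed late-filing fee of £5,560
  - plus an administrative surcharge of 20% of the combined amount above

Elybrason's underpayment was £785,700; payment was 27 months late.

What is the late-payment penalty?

Penalty: £383,808

Accrued rate: 4% × 27 = 108%, capped at 40% → 40%
Failure-to-pay penalty: 40% of £785,700 = £314,280
Penalty before surcharge: £314,280 + £5,560 = £319,840
Administrative surcharge: 20% of £319,840 = £63,968
Total penalty: £319,840 + £63,968 = £383,808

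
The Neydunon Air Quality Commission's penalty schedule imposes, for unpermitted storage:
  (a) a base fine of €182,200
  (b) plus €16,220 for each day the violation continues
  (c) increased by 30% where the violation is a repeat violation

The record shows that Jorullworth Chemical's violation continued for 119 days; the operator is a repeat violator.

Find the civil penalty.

€2,746,094

Per-day component: 119 × €16,220 = €1,930,180
Base plus per-day: €182,200 + €1,930,180 = €2,112,380
Enhancement: 30% of €2,112,380 = €633,714
Enhanced fine: €2,112,380 + €633,714 = €2,746,094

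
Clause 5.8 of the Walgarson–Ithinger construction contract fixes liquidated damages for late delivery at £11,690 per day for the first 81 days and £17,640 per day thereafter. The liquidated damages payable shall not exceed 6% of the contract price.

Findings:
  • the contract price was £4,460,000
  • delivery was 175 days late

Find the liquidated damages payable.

£267,600

First 81 days: 81 × £11,690 = £946,890
Remaining days: (175 − 81) × £17,640 = £1,658,160
Accrued per-day damages: £946,890 + £1,658,160 = £2,605,050
Cap: 6% of £4,460,000 = £267,600
Cap at £267,600: £2,605,050 exceeds the cap → £267,600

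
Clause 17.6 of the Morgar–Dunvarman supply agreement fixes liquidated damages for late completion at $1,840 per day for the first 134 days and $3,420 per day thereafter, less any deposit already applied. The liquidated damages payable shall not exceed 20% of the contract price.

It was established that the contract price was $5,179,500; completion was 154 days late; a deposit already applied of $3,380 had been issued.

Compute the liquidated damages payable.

$311,580

First 134 days: 134 × $1,840 = $246,560
Remaining days: (154 − 134) × $3,420 = $68,400
Accrued per-day damages: $246,560 + $68,400 = $314,960
Less deposit already applied: $314,960 − $3,380 = $311,580
Cap: 20% of $5,179,500 = $1,035,900
Cap at $1,035,900: $311,580 is within the cap, no reduction.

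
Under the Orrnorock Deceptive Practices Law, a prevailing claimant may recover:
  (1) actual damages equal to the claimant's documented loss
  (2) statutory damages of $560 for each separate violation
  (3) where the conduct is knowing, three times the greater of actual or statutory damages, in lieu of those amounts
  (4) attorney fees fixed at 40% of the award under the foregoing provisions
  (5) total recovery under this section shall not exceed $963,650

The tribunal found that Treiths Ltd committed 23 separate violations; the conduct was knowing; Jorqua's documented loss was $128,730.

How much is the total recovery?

Statutory damages: 23 × $560 = $12,880
Greater of actual damages ($128,730) or statutory damages ($12,880): $128,730
Trebled: 3 × $128,730 = $386,190
Attorney fees: 40% of $386,190 = $154,476
Total before cap: $386,190 + $154,476 = $540,666
Cap at $963,650: $540,666 is within the cap, no reduction.

$540,666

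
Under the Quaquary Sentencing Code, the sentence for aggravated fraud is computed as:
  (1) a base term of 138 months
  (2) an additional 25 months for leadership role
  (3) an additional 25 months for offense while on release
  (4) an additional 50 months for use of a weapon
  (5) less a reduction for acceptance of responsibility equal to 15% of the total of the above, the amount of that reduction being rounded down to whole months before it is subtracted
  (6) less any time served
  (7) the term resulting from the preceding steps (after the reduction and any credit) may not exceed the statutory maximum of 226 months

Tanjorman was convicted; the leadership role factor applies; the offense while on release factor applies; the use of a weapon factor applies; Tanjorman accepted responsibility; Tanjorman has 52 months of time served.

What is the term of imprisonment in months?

151 months

Leadership role enhancement: +25 months
Offense while on release enhancement: +25 months
Use of a weapon enhancement: +50 months
Adjusted term: 138 months + 25 months + 25 months + 50 months = 238 months
Acceptance of responsibility reduction: 15% of 238 months = 35 months (rounded down)
After reduction: 238 − 35 = 203 months
Less time served: 203 months − 52 months = 151 months
Cap at 226 months: 151 months is within the cap, no reduction.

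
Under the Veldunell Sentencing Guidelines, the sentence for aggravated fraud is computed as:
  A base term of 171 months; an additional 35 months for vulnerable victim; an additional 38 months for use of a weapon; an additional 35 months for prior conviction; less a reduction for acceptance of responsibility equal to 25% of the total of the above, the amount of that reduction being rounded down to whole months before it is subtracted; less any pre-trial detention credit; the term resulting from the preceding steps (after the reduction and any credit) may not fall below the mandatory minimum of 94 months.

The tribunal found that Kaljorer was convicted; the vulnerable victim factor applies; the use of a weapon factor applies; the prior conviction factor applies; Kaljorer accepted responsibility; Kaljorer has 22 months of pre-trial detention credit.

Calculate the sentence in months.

Vulnerable victim enhancement: +35 months
Use of a weapon enhancement: +38 months
Prior conviction enhancement: +35 months
Adjusted term: 171 months + 35 months + 38 months + 35 months = 279 months
Acceptance of responsibility reduction: 25% of 279 months = 69 months (rounded down)
After reduction: 279 − 69 = 210 months
Less pre-trial detention credit: 210 months − 22 months = 188 months
Minimum 94 months: 188 months meets the minimum, no increase.

188 months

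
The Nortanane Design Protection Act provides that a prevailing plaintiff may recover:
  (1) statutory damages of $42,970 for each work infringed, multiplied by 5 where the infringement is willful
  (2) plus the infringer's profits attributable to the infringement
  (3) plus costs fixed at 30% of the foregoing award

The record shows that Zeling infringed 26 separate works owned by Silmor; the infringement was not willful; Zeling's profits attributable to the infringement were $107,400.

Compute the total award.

Statutory damages: 26 × $42,970 = $1,117,220
Infringement not willful: no ×5 enhancement.
Combined award: $1,117,220 + $107,400 = $1,224,620
Costs: 30% of $1,224,620 = $367,386
Award plus costs: $1,224,620 + $367,386 = $1,592,006

Award: $1,592,006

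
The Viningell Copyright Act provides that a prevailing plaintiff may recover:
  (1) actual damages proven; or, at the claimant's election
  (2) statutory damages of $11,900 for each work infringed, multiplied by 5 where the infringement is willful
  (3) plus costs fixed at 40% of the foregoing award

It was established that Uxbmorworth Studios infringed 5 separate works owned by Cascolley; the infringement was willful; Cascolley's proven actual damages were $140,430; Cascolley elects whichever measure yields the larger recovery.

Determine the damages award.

Statutory damages: 5 × $11,900 = $59,500
Multiplied by 5: 5 × $59,500 = $297,500
Greater of actual damages ($140,430) or enhanced statutory damages ($297,500): $297,500
Costs: 40% of $297,500 = $119,000
Award plus costs: $297,500 + $119,000 = $416,500

$416,500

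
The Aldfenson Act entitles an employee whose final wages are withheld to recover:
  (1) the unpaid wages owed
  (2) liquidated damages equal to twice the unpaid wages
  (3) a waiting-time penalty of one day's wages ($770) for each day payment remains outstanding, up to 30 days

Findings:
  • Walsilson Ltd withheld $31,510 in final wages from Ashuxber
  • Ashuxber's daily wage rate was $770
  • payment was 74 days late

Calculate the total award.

Doubled: 2 × $31,510 = $63,020
Penalty days: min(74, 30) = 30
Waiting-time penalty: 30 × $770 = $23,100
Total award: $31,510 + $63,020 + $23,100 = $117,630

$117,630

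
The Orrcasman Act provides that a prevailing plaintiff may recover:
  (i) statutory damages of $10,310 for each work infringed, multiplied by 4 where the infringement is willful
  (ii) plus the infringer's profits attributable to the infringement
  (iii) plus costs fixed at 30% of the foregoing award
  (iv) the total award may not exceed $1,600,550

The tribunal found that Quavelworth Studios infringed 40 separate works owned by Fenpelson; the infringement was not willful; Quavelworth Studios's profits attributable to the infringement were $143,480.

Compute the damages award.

Award: $722,644

Statutory damages: 40 × $10,310 = $412,400
Infringement not willful: no ×4 enhancement.
Combined award: $412,400 + $143,480 = $555,880
Costs: 30% of $555,880 = $166,764
Award plus costs: $555,880 + $166,764 = $722,644
Cap at $1,600,550: $722,644 is within the cap, no reduction.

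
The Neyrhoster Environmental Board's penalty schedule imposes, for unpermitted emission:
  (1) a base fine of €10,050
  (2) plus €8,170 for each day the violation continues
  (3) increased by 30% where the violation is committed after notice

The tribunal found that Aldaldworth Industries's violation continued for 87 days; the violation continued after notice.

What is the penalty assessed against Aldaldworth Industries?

€937,092

Per-day component: 87 × €8,170 = €710,790
Base plus per-day: €10,050 + €710,790 = €720,840
Enhancement: 30% of €720,840 = €216,252
Enhanced fine: €720,840 + €216,252 = €937,092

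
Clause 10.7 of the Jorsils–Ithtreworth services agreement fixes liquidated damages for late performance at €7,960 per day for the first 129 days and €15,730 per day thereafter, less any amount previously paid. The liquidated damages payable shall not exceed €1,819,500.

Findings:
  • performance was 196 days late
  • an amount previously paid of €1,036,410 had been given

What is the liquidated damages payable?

First 129 days: 129 × €7,960 = €1,026,840
Remaining days: (196 − 129) × €15,730 = €1,053,910
Accrued per-day damages: €1,026,840 + €1,053,910 = €2,080,750
Less amount previously paid: €2,080,750 − €1,036,410 = €1,044,340
Cap at €1,819,500: €1,044,340 is within the cap, no reduction.

€1,044,340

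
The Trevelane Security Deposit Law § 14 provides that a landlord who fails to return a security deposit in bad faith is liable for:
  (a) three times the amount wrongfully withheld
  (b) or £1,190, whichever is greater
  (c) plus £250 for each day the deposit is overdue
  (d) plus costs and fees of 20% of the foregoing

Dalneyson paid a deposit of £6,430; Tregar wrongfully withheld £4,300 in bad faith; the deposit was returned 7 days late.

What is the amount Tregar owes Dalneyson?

Trebled: 3 × £4,300 = £12,900
Minimum £1,190: £12,900 meets the minimum, no increase.
Late-return penalty: 7 × £250 = £1,750
Damages plus late penalty: £12,900 + £1,750 = £14,650
Costs and fees: 20% of £14,650 = £2,930
Total recovery: £14,650 + £2,930 = £17,580

£17,580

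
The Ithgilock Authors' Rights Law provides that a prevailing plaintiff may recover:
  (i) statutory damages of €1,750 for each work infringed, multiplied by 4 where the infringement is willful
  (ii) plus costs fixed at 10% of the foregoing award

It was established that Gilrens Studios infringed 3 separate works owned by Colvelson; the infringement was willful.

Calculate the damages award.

€23,100

Statutory damages: 3 × €1,750 = €5,250
Multiplied by 4: 4 × €5,250 = €21,000
Costs: 10% of €21,000 = €2,100
Award plus costs: €21,000 + €2,100 = €23,100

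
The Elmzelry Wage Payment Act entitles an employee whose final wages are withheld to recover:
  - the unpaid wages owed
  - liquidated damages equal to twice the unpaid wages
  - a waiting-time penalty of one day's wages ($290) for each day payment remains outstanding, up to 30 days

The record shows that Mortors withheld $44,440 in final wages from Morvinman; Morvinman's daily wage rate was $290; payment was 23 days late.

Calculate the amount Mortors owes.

Doubled: 2 × $44,440 = $88,880
Penalty days: min(23, 30) = 23
Waiting-time penalty: 23 × $290 = $6,670
Total award: $44,440 + $88,880 + $6,670 = $139,990

Total award: $139,990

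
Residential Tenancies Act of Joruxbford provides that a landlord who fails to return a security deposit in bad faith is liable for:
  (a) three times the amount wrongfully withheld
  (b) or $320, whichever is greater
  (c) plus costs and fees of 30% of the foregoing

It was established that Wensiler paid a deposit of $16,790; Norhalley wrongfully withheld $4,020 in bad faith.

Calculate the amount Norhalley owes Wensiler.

Trebled: 3 × $4,020 = $12,060
Minimum $320: $12,060 meets the minimum, no increase.
Costs and fees: 30% of $12,060 = $3,618
Total recovery: $12,060 + $3,618 = $15,678

$15,678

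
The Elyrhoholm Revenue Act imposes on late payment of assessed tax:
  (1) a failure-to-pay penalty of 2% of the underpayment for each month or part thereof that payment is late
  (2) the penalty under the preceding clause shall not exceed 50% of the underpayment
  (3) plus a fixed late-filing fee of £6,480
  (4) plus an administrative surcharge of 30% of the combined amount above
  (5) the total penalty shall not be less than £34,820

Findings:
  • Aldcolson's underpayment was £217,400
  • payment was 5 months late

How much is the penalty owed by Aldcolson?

£36,686

Accrued rate: 2% × 5 = 10%, capped at 50% → 10%
Failure-to-pay penalty: 10% of £217,400 = £21,740
Penalty before surcharge: £21,740 + £6,480 = £28,220
Administrative surcharge: 30% of £28,220 = £8,466
Total penalty: £28,220 + £8,466 = £36,686
Minimum £34,820: £36,686 meets the minimum, no increase.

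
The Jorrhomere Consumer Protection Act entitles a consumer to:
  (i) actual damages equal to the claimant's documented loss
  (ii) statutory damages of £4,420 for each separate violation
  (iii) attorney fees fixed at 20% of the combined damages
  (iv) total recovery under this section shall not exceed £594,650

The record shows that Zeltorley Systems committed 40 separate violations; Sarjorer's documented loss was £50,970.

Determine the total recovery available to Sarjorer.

Statutory damages: 40 × £4,420 = £176,800
Combined damages: £50,970 + £176,800 = £227,770
Attorney fees: 20% of £227,770 = £45,554
Total before cap: £227,770 + £45,554 = £273,324
Cap at £594,650: £273,324 is within the cap, no reduction.

£273,324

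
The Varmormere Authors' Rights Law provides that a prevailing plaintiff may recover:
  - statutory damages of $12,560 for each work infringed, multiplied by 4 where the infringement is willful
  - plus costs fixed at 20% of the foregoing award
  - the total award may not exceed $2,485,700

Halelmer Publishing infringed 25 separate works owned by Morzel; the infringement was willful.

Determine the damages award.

Statutory damages: 25 × $12,560 = $314,000
Multiplied by 4: 4 × $314,000 = $1,256,000
Costs: 20% of $1,256,000 = $251,200
Award plus costs: $1,256,000 + $251,200 = $1,507,200
Cap at $2,485,700: $1,507,200 is within the cap, no reduction.

$1,507,200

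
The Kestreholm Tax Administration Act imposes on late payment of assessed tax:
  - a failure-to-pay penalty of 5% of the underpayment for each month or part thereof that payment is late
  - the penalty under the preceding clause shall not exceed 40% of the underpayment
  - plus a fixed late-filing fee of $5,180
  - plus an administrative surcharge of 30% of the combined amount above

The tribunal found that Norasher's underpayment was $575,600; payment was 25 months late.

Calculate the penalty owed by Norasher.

$306,046

Accrued rate: 5% × 25 = 125%, capped at 40% → 40%
Failure-to-pay penalty: 40% of $575,600 = $230,240
Penalty before surcharge: $230,240 + $5,180 = $235,420
Administrative surcharge: 30% of $235,420 = $70,626
Total penalty: $235,420 + $70,626 = $306,046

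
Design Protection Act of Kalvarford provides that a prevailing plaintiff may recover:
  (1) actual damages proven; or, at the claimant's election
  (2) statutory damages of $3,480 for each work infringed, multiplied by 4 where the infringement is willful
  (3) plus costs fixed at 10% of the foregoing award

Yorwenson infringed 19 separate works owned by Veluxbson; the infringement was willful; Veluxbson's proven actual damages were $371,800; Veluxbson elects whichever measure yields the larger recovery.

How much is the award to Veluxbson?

Statutory damages: 19 × $3,480 = $66,120
Multiplied by 4: 4 × $66,120 = $264,480
Greater of actual damages ($371,800) or enhanced statutory damages ($264,480): $371,800
Costs: 10% of $371,800 = $37,180
Award plus costs: $371,800 + $37,180 = $408,980

Award: $408,980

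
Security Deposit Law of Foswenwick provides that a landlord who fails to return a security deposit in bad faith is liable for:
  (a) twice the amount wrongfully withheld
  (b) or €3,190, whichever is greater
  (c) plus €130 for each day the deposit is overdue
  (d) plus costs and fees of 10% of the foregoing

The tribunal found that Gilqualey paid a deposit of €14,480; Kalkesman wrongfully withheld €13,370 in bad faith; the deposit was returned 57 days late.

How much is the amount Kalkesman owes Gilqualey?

Recovery: €37,565

Doubled: 2 × €13,370 = €26,740
Minimum €3,190: €26,740 meets the minimum, no increase.
Late-return penalty: 57 × €130 = €7,410
Damages plus late penalty: €26,740 + €7,410 = €34,150
Costs and fees: 10% of €34,150 = €3,415
Total recovery: €34,150 + €3,415 = €37,565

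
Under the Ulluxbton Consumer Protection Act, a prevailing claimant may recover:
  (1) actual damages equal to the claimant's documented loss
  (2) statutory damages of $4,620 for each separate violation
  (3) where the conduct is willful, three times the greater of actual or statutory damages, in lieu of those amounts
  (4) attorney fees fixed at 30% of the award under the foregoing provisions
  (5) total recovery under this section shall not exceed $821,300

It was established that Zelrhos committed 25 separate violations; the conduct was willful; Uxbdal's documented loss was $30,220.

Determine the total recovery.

Total recovery: $450,450

Statutory damages: 25 × $4,620 = $115,500
Greater of actual damages ($30,220) or statutory damages ($115,500): $115,500
Trebled: 3 × $115,500 = $346,500
Attorney fees: 30% of $346,500 = $103,950
Total before cap: $346,500 + $103,950 = $450,450
Cap at $821,300: $450,450 is within the cap, no reduction.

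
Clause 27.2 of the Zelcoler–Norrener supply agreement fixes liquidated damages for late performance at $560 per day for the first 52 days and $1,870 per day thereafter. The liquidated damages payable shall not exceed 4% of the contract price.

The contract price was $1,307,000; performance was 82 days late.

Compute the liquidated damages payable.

First 52 days: 52 × $560 = $29,120
Remaining days: (82 − 52) × $1,870 = $56,100
Accrued per-day damages: $29,120 + $56,100 = $85,220
Cap: 4% of $1,307,000 = $52,280
Cap at $52,280: $85,220 exceeds the cap → $52,280

$52,280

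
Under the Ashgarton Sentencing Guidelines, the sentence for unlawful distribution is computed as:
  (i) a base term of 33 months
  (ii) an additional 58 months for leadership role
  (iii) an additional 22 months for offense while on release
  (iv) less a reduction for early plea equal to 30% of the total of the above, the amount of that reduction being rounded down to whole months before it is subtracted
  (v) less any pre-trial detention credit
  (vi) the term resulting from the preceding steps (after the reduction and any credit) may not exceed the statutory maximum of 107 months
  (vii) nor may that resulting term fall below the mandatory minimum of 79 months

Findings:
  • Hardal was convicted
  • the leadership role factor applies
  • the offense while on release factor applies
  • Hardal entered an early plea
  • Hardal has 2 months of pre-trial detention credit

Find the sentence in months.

Leadership role enhancement: +58 months
Offense while on release enhancement: +22 months
Adjusted term: 33 months + 58 months + 22 months = 113 months
Early plea reduction: 30% of 113 months = 33 months (rounded down)
After reduction: 113 − 33 = 80 months
Less pre-trial detention credit: 80 months − 2 months = 78 months
Cap at 107 months: 78 months is within the cap, no reduction.
Minimum 79 months: 78 months is below the minimum → 79 months

79 months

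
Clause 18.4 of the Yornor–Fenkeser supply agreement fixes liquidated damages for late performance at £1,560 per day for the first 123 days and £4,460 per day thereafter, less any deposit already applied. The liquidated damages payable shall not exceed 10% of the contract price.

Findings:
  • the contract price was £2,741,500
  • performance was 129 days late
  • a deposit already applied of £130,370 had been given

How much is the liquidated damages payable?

£88,270

First 123 days: 123 × £1,560 = £191,880
Remaining days: (129 − 123) × £4,460 = £26,760
Accrued per-day damages: £191,880 + £26,760 = £218,640
Less deposit already applied: £218,640 − £130,370 = £88,270
Cap: 10% of £2,741,500 = £274,150
Cap at £274,150: £88,270 is within the cap, no reduction.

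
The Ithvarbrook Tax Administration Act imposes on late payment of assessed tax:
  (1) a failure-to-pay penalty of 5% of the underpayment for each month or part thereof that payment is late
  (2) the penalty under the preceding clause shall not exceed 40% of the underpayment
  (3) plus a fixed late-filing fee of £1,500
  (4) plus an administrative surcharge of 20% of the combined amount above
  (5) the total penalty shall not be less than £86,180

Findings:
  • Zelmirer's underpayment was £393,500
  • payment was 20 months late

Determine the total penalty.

£190,680

Accrued rate: 5% × 20 = 100%, capped at 40% → 40%
Failure-to-pay penalty: 40% of £393,500 = £157,400
Penalty before surcharge: £157,400 + £1,500 = £158,900
Administrative surcharge: 20% of £158,900 = £31,780
Total penalty: £158,900 + £31,780 = £190,680
Minimum £86,180: £190,680 meets the minimum, no increase.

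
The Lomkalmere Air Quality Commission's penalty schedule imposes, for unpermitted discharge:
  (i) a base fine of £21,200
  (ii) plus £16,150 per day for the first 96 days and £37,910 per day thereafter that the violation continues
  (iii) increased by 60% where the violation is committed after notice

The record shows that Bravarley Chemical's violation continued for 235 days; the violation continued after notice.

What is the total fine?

First 96 days: 96 × £16,150 = £1,550,400
Remaining days: (235 − 96) × £37,910 = £5,269,490
Per-day component: £1,550,400 + £5,269,490 = £6,819,890
Base plus per-day: £21,200 + £6,819,890 = £6,841,090
Enhancement: 60% of £6,841,090 = £4,104,654
Enhanced fine: £6,841,090 + £4,104,654 = £10,945,744

£10,945,744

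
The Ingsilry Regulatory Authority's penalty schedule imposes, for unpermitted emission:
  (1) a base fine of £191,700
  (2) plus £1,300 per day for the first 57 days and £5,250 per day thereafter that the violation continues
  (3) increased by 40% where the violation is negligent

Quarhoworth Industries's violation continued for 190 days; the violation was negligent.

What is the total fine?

Civil penalty: £1,349,670

First 57 days: 57 × £1,300 = £74,100
Remaining days: (190 − 57) × £5,250 = £698,250
Per-day component: £74,100 + £698,250 = £772,350
Base plus per-day: £191,700 + £772,350 = £964,050
Enhancement: 40% of £964,050 = £385,620
Enhanced fine: £964,050 + £385,620 = £1,349,670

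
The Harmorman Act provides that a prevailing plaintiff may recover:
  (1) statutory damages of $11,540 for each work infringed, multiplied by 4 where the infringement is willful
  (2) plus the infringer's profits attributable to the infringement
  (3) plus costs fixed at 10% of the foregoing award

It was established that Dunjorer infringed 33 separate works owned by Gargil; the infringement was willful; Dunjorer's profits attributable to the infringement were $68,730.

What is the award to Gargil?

$1,751,211

Statutory damages: 33 × $11,540 = $380,820
Multiplied by 4: 4 × $380,820 = $1,523,280
Combined award: $1,523,280 + $68,730 = $1,592,010
Costs: 10% of $1,592,010 = $159,201
Award plus costs: $1,592,010 + $159,201 = $1,751,211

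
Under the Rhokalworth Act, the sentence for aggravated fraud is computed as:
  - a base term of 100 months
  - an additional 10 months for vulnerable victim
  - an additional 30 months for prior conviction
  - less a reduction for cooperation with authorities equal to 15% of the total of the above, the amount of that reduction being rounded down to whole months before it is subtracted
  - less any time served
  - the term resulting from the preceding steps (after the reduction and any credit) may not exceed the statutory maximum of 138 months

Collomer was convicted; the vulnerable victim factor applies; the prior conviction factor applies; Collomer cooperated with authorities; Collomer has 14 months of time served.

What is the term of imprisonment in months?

Vulnerable victim enhancement: +10 months
Prior conviction enhancement: +30 months
Adjusted term: 100 months + 10 months + 30 months = 140 months
Cooperation with authorities reduction: 15% of 140 months = 21 months (rounded down)
After reduction: 140 − 21 = 119 months
Less time served: 119 months − 14 months = 105 months
Cap at 138 months: 105 months is within the cap, no reduction.

105 months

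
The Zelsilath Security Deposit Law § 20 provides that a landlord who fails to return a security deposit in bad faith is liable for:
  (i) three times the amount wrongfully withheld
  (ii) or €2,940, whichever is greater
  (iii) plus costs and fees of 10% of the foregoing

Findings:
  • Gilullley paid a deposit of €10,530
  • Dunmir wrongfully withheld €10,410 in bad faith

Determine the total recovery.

Trebled: 3 × €10,410 = €31,230
Minimum €2,940: €31,230 meets the minimum, no increase.
Costs and fees: 10% of €31,230 = €3,123
Total recovery: €31,230 + €3,123 = €34,353

Recovery: €34,353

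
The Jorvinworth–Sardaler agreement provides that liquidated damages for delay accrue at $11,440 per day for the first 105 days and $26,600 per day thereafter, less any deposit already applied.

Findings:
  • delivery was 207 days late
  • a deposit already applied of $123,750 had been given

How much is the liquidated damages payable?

$3,790,650

First 105 days: 105 × $11,440 = $1,201,200
Remaining days: (207 − 105) × $26,600 = $2,713,200
Accrued per-day damages: $1,201,200 + $2,713,200 = $3,914,400
Less deposit already applied: $3,914,400 − $123,750 = $3,790,650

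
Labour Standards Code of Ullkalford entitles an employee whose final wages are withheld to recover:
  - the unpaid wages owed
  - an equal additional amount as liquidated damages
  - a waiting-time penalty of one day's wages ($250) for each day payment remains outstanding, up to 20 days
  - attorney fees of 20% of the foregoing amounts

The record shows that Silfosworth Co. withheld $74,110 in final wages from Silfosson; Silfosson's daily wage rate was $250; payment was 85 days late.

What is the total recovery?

Liquidated damages (equal amount): $74,110
Penalty days: min(85, 20) = 20
Waiting-time penalty: 20 × $250 = $5,000
Subtotal: $74,110 + $74,110 + $5,000 = $153,220
Attorney fees: 20% of $153,220 = $30,644
Total award: $153,220 + $30,644 = $183,864

$183,864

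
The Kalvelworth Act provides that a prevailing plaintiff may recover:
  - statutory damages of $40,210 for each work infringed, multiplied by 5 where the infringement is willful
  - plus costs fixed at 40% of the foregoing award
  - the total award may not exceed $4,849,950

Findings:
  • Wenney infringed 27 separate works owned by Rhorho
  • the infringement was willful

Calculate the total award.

Award: $4,849,950

Statutory damages: 27 × $40,210 = $1,085,670
Multiplied by 5: 5 × $1,085,670 = $5,428,350
Costs: 40% of $5,428,350 = $2,171,340
Award plus costs: $5,428,350 + $2,171,340 = $7,599,690
Cap at $4,849,950: $7,599,690 exceeds the cap → $4,849,950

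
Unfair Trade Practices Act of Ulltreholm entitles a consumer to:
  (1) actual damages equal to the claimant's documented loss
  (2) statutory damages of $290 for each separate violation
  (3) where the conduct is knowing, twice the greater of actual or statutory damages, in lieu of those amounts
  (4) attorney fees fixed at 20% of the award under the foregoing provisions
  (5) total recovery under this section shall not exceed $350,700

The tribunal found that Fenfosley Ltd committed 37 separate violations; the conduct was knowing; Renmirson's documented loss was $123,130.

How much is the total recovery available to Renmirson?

$295,512

Statutory damages: 37 × $290 = $10,730
Greater of actual damages ($123,130) or statutory damages ($10,730): $123,130
Doubled: 2 × $123,130 = $246,260
Attorney fees: 20% of $246,260 = $49,252
Total before cap: $246,260 + $49,252 = $295,512
Cap at $350,700: $295,512 is within the cap, no reduction.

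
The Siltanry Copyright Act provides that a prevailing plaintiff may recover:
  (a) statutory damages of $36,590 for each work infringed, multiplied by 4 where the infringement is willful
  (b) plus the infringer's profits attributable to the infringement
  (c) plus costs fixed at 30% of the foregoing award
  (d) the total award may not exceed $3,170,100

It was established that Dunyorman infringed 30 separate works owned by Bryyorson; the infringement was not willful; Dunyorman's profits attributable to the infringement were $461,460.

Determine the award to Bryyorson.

Statutory damages: 30 × $36,590 = $1,097,700
Infringement not willful: no ×4 enhancement.
Combined award: $1,097,700 + $461,460 = $1,559,160
Costs: 30% of $1,559,160 = $467,748
Award plus costs: $1,559,160 + $467,748 = $2,026,908
Cap at $3,170,100: $2,026,908 is within the cap, no reduction.

Award: $2,026,908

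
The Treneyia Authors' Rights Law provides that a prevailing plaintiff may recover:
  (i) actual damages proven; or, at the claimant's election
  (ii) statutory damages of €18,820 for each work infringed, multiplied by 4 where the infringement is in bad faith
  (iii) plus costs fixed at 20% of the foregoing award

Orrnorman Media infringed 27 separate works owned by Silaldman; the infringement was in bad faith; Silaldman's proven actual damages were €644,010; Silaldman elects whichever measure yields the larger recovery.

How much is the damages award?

€2,439,072

Statutory damages: 27 × €18,820 = €508,140
Multiplied by 4: 4 × €508,140 = €2,032,560
Greater of actual damages (€644,010) or enhanced statutory damages (€2,032,560): €2,032,560
Costs: 20% of €2,032,560 = €406,512
Award plus costs: €2,032,560 + €406,512 = €2,439,072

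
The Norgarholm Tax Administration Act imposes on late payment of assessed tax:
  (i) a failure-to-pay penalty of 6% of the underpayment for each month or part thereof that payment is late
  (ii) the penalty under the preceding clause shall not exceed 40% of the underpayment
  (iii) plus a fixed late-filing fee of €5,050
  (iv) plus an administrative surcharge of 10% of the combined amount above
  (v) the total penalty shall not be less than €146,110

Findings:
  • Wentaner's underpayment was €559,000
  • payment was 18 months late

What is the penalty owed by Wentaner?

€251,515

Accrued rate: 6% × 18 = 108%, capped at 40% → 40%
Failure-to-pay penalty: 40% of €559,000 = €223,600
Penalty before surcharge: €223,600 + €5,050 = €228,650
Administrative surcharge: 10% of €228,650 = €22,865
Total penalty: €228,650 + €22,865 = €251,515
Minimum €146,110: €251,515 meets the minimum, no increase.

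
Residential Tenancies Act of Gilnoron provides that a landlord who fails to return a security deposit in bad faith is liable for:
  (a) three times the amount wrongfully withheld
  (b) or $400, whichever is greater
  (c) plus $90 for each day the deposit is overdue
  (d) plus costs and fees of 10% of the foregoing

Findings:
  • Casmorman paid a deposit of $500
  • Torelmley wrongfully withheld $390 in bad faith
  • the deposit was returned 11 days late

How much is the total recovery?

Trebled: 3 × $390 = $1,170
Minimum $400: $1,170 meets the minimum, no increase.
Late-return penalty: 11 × $90 = $990
Damages plus late penalty: $1,170 + $990 = $2,160
Costs and fees: 10% of $2,160 = $216
Total recovery: $2,160 + $216 = $2,376

$2,376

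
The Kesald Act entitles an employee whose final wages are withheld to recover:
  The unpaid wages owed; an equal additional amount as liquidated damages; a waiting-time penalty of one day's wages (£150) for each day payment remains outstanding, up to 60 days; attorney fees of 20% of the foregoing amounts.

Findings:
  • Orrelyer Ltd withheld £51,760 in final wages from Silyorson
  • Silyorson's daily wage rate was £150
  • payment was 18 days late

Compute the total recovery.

Liquidated damages (equal amount): £51,760
Penalty days: min(18, 60) = 18
Waiting-time penalty: 18 × £150 = £2,700
Subtotal: £51,760 + £51,760 + £2,700 = £106,220
Attorney fees: 20% of £106,220 = £21,244
Total award: £106,220 + £21,244 = £127,464

£127,464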